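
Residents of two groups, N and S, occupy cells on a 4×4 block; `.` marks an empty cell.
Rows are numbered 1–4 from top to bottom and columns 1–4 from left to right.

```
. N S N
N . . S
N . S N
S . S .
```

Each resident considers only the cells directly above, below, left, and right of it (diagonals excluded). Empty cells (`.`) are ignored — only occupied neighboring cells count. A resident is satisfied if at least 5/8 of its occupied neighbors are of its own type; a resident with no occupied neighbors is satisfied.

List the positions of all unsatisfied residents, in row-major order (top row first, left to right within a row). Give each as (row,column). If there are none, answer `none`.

(1,2), (1,3), (1,4), (2,4), (3,1), (3,3), (3,4), (4,1)

(1,2)N 0/1 ✗
(1,3)S 0/2 ✗
(1,4)N 0/2 ✗
(2,1)N 1/1 ✓
(2,4)S 0/2 ✗
(3,1)N 1/2 ✗
(3,3)S 1/2 ✗
(3,4)N 0/2 ✗
(4,1)S 0/1 ✗
(4,3)S 1/1 ✓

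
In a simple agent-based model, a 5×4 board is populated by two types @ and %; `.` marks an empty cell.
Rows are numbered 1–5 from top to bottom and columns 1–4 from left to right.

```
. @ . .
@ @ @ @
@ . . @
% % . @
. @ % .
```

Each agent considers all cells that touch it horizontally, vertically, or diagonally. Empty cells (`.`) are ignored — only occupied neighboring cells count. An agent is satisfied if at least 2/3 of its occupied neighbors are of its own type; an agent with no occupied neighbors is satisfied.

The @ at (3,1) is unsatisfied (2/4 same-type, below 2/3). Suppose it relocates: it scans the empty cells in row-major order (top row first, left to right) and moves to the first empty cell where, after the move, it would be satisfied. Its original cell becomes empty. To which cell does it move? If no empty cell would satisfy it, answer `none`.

(1,1)

Vacating (3,1). Empty cells in order:
  (1,1): 3/3 same-type → satisfied — stop here.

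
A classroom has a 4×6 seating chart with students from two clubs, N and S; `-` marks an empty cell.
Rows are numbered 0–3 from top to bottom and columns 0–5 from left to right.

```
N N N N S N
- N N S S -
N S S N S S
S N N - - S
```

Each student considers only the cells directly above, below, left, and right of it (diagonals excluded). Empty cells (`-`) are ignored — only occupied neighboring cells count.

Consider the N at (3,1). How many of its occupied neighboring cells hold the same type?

Occupied neighbors of (3,1): (2,1)=S, (3,0)=S, (3,2)=N.
Same type (N): 1 of 3.

1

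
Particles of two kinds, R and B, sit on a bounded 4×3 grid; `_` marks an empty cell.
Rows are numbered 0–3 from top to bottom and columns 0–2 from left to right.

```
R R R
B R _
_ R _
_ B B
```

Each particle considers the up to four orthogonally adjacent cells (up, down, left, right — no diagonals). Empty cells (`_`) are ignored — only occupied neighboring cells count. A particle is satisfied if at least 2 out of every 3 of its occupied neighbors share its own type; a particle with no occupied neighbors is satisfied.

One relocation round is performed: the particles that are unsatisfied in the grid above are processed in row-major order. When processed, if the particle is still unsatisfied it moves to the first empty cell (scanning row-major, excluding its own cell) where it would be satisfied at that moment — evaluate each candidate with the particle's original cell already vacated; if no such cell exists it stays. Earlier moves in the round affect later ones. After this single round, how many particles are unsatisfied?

Initially unsatisfied (in order): (0,0), (1,0), (2,1), (3,1).
  (0,0) → (1,2).
  (1,0) → (3,0).
  (2,1) → (0,0).
  (3,1): now satisfied by earlier moves; stays.
Resulting grid:
R R R
_ R R
_ _ _
B B B
All satisfied now.

0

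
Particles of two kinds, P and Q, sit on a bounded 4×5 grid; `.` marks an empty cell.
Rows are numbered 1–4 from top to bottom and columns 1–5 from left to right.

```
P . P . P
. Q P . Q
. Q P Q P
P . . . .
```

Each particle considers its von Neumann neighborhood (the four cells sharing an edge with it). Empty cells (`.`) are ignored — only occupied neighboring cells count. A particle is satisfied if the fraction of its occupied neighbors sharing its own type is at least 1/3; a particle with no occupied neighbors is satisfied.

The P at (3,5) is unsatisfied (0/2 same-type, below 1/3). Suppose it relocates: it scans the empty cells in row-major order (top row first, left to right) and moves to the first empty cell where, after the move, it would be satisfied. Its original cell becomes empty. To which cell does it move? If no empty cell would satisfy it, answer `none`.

Vacating (3,5). Empty cells in order:
  (1,2): 2/3 same-type → satisfied — stop here.

(1,2)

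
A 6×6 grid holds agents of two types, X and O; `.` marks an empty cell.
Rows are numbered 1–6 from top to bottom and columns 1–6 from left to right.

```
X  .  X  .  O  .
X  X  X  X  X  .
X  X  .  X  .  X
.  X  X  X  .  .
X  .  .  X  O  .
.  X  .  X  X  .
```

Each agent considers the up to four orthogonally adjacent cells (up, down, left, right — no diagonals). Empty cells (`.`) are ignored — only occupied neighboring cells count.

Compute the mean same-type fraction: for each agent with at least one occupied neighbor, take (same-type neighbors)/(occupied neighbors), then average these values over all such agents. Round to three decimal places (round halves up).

0.815

Row 1: (1,1)X 1/1 · (1,3)X 1/1 · (1,5)O 0/1
Row 2: (2,1)X 3/3 · (2,2)X 3/3 · (2,3)X 3/3 · (2,4)X 3/3 · (2,5)X 1/2
Row 3: (3,1)X 2/2 · (3,2)X 3/3 · (3,4)X 2/2 · (3,6)X — no occupied neighbors
Row 4: (4,2)X 2/2 · (4,3)X 2/2 · (4,4)X 3/3
Row 5: (5,1)X — no occupied neighbors · (5,4)X 2/3 · (5,5)O 0/2
Row 6: (6,2)X — no occupied neighbors · (6,4)X 2/2 · (6,5)X 1/2
Sum over 18 agents: 1/1 + 1/1 + 0/1 + 3/3 + 3/3 + 3/3 + 3/3 + 1/2 + 2/2 + 3/3 + 2/2 + 2/2 + 2/2 + 3/3 + 2/3 + 0/2 + 2/2 + 1/2 = 44/3; mean = 44/3 ÷ 18 = 22/27 = 0.814814… → 0.815.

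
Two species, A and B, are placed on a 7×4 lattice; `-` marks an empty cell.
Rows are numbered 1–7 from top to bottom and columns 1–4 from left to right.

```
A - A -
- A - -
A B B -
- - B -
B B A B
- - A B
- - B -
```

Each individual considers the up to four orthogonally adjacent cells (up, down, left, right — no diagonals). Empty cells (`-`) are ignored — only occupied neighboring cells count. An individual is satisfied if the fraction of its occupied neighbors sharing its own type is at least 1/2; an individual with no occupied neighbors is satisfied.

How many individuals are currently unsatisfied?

Row 1: (1,1)A 0/0 ✓ · (1,3)A 0/0 ✓
Row 2: (2,2)A 0/1 ✗
Row 3: (3,1)A 0/1 ✗ · (3,2)B 1/3 ✗ · (3,3)B 2/2 ✓
Row 4: (4,3)B 1/2 ✓
Row 5: (5,1)B 1/1 ✓ · (5,2)B 1/2 ✓ · (5,3)A 1/4 ✗ · (5,4)B 1/2 ✓
Row 6: (6,3)A 1/3 ✗ · (6,4)B 1/2 ✓
Row 7: (7,3)B 0/1 ✗
Unsatisfied: (2,2), (3,1), (3,2), (5,3), (6,3), (7,3) — 6 in total.

6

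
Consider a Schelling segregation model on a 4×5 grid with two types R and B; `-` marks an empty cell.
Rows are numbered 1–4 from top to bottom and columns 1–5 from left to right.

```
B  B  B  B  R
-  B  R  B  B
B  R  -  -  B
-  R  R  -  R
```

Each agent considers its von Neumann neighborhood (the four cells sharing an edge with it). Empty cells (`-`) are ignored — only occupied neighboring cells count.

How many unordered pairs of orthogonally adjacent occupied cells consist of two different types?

Scan each occupied cell's neighbors to the right and below so each pair is counted once.
From row 1: 3 unlike of 8 pairs (running 3/8).
From row 2: 3 unlike of 5 pairs (running 6/13).
From row 3: 2 unlike of 3 pairs (running 8/16).
From row 4: 0 unlike of 1 pairs (running 8/17).
Total adjacent occupied pairs: 17; unlike-type pairs: 8.

8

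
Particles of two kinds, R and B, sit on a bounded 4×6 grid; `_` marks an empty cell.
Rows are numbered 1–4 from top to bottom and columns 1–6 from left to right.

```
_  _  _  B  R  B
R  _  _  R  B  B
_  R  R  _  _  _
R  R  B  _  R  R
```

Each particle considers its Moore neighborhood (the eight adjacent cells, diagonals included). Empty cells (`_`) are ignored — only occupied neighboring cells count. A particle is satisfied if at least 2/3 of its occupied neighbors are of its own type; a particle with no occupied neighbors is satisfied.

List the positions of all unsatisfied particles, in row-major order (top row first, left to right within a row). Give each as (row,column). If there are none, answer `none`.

(1,4), (1,5), (2,4), (2,5), (4,3)

(1,4)B 1/3 not
(1,5)R 1/5 not
(1,6)B 2/3 satisfied
(2,1)R 1/1 satisfied
(2,4)R 2/4 not
(2,5)B 3/5 not
(2,6)B 2/3 satisfied
(3,2)R 4/5 satisfied
(3,3)R 3/4 satisfied
(4,1)R 2/2 satisfied
(4,2)R 3/4 satisfied
(4,3)B 0/3 not
(4,5)R 1/1 satisfied
(4,6)R 1/1 satisfied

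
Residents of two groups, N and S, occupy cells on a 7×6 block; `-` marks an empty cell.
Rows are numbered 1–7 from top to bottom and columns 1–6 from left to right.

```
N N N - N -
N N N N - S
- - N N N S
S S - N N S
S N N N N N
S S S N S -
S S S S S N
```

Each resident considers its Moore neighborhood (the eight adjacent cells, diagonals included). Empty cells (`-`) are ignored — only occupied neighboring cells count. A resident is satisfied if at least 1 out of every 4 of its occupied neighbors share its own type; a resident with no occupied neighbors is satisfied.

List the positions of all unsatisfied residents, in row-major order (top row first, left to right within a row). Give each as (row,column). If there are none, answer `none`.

(1,1)N 3/3 satisfied
(1,2)N 5/5 satisfied
(1,3)N 4/4 satisfied
(1,5)N 1/2 satisfied
(2,1)N 3/3 satisfied
(2,2)N 6/6 satisfied
(2,3)N 6/6 satisfied
(2,4)N 6/6 satisfied
(2,6)S 1/3 satisfied
(3,3)N 5/6 satisfied
(3,4)N 6/6 satisfied
(3,5)N 4/7 satisfied
(3,6)S 2/4 satisfied
(4,1)S 2/3 satisfied
(4,2)S 2/5 satisfied
(4,4)N 7/7 satisfied
(4,5)N 6/8 satisfied
(4,6)S 1/5 not
(5,1)S 4/5 satisfied
(5,2)N 1/7 not
(5,3)N 4/7 satisfied
(5,4)N 5/7 satisfied
(5,5)N 5/7 satisfied
(5,6)N 2/4 satisfied
(6,1)S 4/5 satisfied
(6,2)S 6/8 satisfied
(6,3)S 4/8 satisfied
(6,4)N 3/8 satisfied
(6,5)S 2/7 satisfied
(7,1)S 3/3 satisfied
(7,2)S 5/5 satisfied
(7,3)S 4/5 satisfied
(7,4)S 4/5 satisfied
(7,5)S 2/4 satisfied
(7,6)N 0/2 not

(4,6), (5,2), (7,6)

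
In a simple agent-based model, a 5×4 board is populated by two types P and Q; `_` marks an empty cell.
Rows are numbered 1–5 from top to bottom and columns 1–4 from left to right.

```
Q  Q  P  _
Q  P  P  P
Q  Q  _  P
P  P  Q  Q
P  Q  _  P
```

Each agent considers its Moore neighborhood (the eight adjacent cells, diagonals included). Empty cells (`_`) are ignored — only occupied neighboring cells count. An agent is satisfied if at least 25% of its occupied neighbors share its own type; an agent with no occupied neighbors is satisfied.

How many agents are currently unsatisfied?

1

Row 1: (1,1)Q 2/3 satisfied · (1,2)Q 2/5 satisfied · (1,3)P 3/4 satisfied
Row 2: (2,1)Q 4/5 satisfied · (2,2)P 2/7 satisfied · (2,3)P 4/6 satisfied · (2,4)P 3/3 satisfied
Row 3: (3,1)Q 2/5 satisfied · (3,2)Q 3/7 satisfied · (3,4)P 2/4 satisfied
Row 4: (4,1)P 2/5 satisfied · (4,2)P 2/6 satisfied · (4,3)Q 3/6 satisfied · (4,4)Q 1/3 satisfied
Row 5: (5,1)P 2/3 satisfied · (5,2)Q 1/4 satisfied · (5,4)P 0/2 not
Unsatisfied: (5,4) — 1 in total.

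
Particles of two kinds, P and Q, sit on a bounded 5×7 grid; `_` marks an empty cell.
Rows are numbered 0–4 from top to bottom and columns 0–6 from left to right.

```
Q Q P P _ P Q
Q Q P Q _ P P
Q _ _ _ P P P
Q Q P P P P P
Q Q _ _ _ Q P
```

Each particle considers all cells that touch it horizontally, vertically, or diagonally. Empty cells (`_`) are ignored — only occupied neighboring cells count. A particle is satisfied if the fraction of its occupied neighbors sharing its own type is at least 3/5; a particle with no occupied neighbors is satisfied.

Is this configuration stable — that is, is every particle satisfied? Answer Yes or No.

(0,0)Q 3/3 satisfied
(0,1)Q 3/5 satisfied
(0,2)P 2/5 not
(0,3)P 2/3 satisfied
(0,5)P 2/3 satisfied
(0,6)Q 0/3 not
(1,0)Q 4/4 satisfied
(1,1)Q 4/6 satisfied
(1,2)P 2/5 not
(1,3)Q 0/4 not
(1,5)P 5/6 satisfied
(1,6)P 4/5 satisfied
(2,0)Q 4/4 satisfied
(2,4)P 5/6 satisfied
(2,5)P 7/7 satisfied
(2,6)P 5/5 satisfied
(3,0)Q 4/4 satisfied
(3,1)Q 4/5 satisfied
(3,2)P 1/3 not
(3,3)P 3/3 satisfied
(3,4)P 4/5 satisfied
(3,5)P 6/7 satisfied
(3,6)P 4/5 satisfied
(4,0)Q 3/3 satisfied
(4,1)Q 3/4 satisfied
(4,5)Q 0/4 not
(4,6)P 2/3 satisfied
For instance (0,2) has only 2/5 same-type neighbors, below 3/5.

No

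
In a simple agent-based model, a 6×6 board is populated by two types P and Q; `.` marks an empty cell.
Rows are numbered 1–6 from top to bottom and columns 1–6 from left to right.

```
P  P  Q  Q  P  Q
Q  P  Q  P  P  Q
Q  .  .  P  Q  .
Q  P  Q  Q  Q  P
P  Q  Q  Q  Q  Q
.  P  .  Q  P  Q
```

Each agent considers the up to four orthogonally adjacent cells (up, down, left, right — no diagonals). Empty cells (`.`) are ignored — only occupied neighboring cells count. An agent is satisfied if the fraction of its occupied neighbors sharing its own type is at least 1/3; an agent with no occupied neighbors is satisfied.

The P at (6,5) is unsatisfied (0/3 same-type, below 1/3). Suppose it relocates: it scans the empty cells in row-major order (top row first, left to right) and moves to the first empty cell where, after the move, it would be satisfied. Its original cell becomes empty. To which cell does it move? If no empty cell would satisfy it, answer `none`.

Vacating (6,5). Empty cells in order:
  (3,2): 2/3 same-type → satisfied — stop here.

(3,2)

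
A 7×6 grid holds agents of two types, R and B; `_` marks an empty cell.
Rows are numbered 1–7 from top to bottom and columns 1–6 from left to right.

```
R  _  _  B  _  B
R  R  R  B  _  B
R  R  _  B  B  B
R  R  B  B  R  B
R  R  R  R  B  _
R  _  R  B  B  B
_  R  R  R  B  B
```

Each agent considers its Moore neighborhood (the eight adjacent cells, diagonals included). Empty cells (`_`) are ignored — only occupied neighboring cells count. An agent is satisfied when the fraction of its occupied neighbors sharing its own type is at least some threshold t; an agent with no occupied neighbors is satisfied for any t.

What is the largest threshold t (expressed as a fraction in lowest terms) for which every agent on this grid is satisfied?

1/7

(1,1)R 2/2
(1,4)B 1/2
(1,6)B 1/1
(2,1)R 4/4
(2,2)R 5/5
(2,3)R 2/5
(2,4)B 3/4
(2,6)B 3/3
(3,1)R 5/5
(3,2)R 6/7
(3,4)B 4/6
(3,5)B 6/7
(3,6)B 3/4
(4,1)R 5/5
(4,2)R 6/7
(4,3)B 2/7
(4,4)B 4/7
(4,5)R 1/7
(4,6)B 3/4
(5,1)R 4/4
(5,2)R 6/7
(5,3)R 4/7
(5,4)R 3/8
(5,5)B 5/7
(6,1)R 3/3
(6,3)R 6/7
(6,4)B 3/8
(6,5)B 5/7
(6,6)B 4/4
(7,2)R 3/3
(7,3)R 3/4
(7,4)R 2/5
(7,5)B 4/5
(7,6)B 3/3
The smallest same-type fraction is 1/7 at (4,5), which reduces to 1/7. Any threshold above that leaves this agent unsatisfied.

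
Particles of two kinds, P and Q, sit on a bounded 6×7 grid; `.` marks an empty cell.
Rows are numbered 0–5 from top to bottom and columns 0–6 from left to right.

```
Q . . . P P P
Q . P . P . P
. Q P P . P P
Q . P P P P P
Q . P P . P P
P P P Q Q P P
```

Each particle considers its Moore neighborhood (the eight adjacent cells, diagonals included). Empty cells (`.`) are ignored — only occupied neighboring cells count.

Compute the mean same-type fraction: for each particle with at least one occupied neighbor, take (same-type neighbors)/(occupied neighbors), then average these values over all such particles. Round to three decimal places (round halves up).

0.829

(0,0)Q 1/1
(0,4)P 2/2
(0,5)P 4/4
(0,6)P 2/2
(1,0)Q 2/2
(1,2)P 2/3
(1,4)P 4/4
(1,6)P 4/4
(2,1)Q 2/5
(2,2)P 4/5
(2,3)P 6/6
(2,5)P 6/6
(2,6)P 4/4
(3,0)Q 2/2
(3,2)P 5/6
(3,3)P 6/6
(3,4)P 6/6
(3,5)P 6/6
(3,6)P 5/5
(4,0)Q 1/3
(4,2)P 5/6
(4,3)P 5/7
(4,5)P 6/7
(4,6)P 5/5
(5,0)P 1/2
(5,1)P 3/4
(5,2)P 3/4
(5,3)Q 1/4
(5,4)Q 1/4
(5,5)P 3/4
(5,6)P 3/3
Sum over 31 particles: 1/1 + 2/2 + 4/4 + 2/2 + 2/2 + 2/3 + 4/4 + 4/4 + 2/5 + 4/5 + 6/6 + 6/6 + 4/4 + 2/2 + 5/6 + 6/6 + 6/6 + 6/6 + 5/5 + 1/3 + 5/6 + 5/7 + 6/7 + 5/5 + 1/2 + 3/4 + 3/4 + 1/4 + 1/4 + 3/4 + 3/3 = 10789/420; mean = 10789/420 ÷ 31 = 10789/13020 = 0.828648… → 0.829.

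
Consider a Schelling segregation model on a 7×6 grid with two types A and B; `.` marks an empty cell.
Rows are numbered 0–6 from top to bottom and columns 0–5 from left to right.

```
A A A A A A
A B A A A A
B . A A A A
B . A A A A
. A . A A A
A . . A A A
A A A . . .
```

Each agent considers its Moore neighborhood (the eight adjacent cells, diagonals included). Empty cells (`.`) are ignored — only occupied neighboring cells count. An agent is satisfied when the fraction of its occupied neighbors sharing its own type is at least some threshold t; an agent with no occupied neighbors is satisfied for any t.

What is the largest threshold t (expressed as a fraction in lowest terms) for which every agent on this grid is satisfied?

(0,0)A 2/3
(0,1)A 4/5
(0,2)A 4/5
(0,3)A 5/5
(0,4)A 5/5
(0,5)A 3/3
(1,0)A 2/4
(1,1)B 1/7
(1,2)A 6/7
(1,3)A 8/8
(1,4)A 8/8
(1,5)A 5/5
(2,0)B 2/3
(2,2)A 5/6
(2,3)A 8/8
(2,4)A 8/8
(2,5)A 5/5
(3,0)B 1/2
(3,2)A 5/5
(3,3)A 7/7
(3,4)A 8/8
(3,5)A 5/5
(4,1)A 2/3
(4,3)A 6/6
(4,4)A 8/8
(4,5)A 5/5
(5,0)A 3/3
(5,3)A 4/4
(5,4)A 5/5
(5,5)A 3/3
(6,0)A 2/2
(6,1)A 3/3
(6,2)A 2/2
The smallest same-type fraction is 1/7 at (1,1), which reduces to 1/7. Any threshold above that leaves this agent unsatisfied.

1/7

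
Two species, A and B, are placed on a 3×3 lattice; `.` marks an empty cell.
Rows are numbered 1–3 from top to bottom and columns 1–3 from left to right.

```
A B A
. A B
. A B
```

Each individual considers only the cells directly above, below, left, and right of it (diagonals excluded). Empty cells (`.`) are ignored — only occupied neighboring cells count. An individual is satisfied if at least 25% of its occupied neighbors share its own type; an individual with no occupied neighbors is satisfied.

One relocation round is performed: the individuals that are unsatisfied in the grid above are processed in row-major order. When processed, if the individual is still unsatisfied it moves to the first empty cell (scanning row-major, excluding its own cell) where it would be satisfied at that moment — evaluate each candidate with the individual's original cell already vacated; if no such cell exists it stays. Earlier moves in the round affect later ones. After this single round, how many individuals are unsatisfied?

1

Initially unsatisfied (in order): (1,1), (1,2), (1,3).
  (1,1) → (2,1).
  (1,2): no empty cell satisfies it; stays.
  (1,3) → (1,1).
Resulting grid:
A B .
A A B
. A B
Unsatisfied now: (1,2).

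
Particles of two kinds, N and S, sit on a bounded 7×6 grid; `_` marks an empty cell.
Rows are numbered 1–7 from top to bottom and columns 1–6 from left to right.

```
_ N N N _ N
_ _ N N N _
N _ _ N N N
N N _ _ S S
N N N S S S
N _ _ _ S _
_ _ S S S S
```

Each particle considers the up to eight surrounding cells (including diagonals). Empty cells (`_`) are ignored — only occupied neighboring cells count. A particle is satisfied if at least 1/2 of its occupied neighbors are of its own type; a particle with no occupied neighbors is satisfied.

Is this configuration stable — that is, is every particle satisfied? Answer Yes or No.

Yes

Row 1: (1,2)N 2/2 ok · (1,3)N 4/4 ok · (1,4)N 4/4 ok · (1,6)N 1/1 ok
Row 2: (2,3)N 5/5 ok · (2,4)N 6/6 ok · (2,5)N 6/6 ok
Row 3: (3,1)N 2/2 ok · (3,4)N 4/5 ok · (3,5)N 4/6 ok · (3,6)N 2/4 ok
Row 4: (4,1)N 4/4 ok · (4,2)N 5/5 ok · (4,5)S 4/7 ok · (4,6)S 3/5 ok
Row 5: (5,1)N 4/4 ok · (5,2)N 5/5 ok · (5,3)N 2/3 ok · (5,4)S 3/4 ok · (5,5)S 5/5 ok · (5,6)S 4/4 ok
Row 6: (6,1)N 2/2 ok · (6,5)S 6/6 ok
Row 7: (7,3)S 1/1 ok · (7,4)S 3/3 ok · (7,5)S 3/3 ok · (7,6)S 2/2 ok
All meet the threshold, so the configuration is stable.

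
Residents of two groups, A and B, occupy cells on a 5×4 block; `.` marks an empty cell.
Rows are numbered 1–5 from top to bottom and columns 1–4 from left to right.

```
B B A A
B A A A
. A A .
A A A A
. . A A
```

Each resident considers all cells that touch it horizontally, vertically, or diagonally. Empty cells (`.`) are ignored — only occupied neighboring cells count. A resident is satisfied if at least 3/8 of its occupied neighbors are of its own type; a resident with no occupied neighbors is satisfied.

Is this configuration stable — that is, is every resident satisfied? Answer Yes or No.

Yes

(1,1)B 2/3 ✓
(1,2)B 2/5 ✓
(1,3)A 4/5 ✓
(1,4)A 3/3 ✓
(2,1)B 2/4 ✓
(2,2)A 4/7 ✓
(2,3)A 6/7 ✓
(2,4)A 4/4 ✓
(3,2)A 6/7 ✓
(3,3)A 7/7 ✓
(4,1)A 2/2 ✓
(4,2)A 5/5 ✓
(4,3)A 6/6 ✓
(4,4)A 4/4 ✓
(5,3)A 4/4 ✓
(5,4)A 3/3 ✓
All meet the threshold, so the configuration is stable.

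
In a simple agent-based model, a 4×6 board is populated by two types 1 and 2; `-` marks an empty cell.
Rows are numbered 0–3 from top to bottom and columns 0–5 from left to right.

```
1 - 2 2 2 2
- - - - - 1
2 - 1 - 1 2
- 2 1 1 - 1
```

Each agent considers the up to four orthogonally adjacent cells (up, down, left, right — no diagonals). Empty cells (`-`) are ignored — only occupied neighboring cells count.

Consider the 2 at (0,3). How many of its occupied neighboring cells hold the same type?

Occupied neighbors of (0,3): (0,2)=2, (0,4)=2.
Same type (2): 2 of 2.

2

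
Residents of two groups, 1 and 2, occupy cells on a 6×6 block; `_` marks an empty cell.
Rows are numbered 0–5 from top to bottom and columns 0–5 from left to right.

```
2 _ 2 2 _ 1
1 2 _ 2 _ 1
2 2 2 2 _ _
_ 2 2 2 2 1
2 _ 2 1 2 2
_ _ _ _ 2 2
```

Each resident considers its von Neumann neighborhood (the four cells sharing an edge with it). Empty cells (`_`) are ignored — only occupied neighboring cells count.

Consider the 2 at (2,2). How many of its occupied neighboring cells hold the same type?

Occupied neighbors of (2,2): (3,2)=2, (2,1)=2, (2,3)=2.
Same type (2): 3 of 3.

3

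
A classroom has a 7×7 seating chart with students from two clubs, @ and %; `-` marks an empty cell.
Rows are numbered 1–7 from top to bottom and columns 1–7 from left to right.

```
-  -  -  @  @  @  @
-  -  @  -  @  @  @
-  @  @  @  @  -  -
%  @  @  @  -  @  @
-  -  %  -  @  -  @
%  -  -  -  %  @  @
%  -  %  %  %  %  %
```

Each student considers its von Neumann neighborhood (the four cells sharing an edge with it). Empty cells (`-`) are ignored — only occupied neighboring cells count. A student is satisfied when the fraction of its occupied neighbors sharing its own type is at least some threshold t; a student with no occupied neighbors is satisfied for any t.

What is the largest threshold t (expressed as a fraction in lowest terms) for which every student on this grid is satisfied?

0/1

Row 1: (1,4)@ 1/1 · (1,5)@ 3/3 · (1,6)@ 3/3 · (1,7)@ 2/2
Row 2: (2,3)@ 1/1 · (2,5)@ 3/3 · (2,6)@ 3/3 · (2,7)@ 2/2
Row 3: (3,2)@ 2/2 · (3,3)@ 4/4 · (3,4)@ 3/3 · (3,5)@ 2/2
Row 4: (4,1)% 0/1 · (4,2)@ 2/3 · (4,3)@ 3/4 · (4,4)@ 2/2 · (4,6)@ 1/1 · (4,7)@ 2/2
Row 5: (5,3)% 0/1 · (5,5)@ 0/1 · (5,7)@ 2/2
Row 6: (6,1)% 1/1 · (6,5)% 1/3 · (6,6)@ 1/3 · (6,7)@ 2/3
Row 7: (7,1)% 1/1 · (7,3)% 1/1 · (7,4)% 2/2 · (7,5)% 3/3 · (7,6)% 2/3 · (7,7)% 1/2
The smallest same-type fraction is 0/1 at (4,1), which reduces to 0/1. Any threshold above that leaves this student unsatisfied.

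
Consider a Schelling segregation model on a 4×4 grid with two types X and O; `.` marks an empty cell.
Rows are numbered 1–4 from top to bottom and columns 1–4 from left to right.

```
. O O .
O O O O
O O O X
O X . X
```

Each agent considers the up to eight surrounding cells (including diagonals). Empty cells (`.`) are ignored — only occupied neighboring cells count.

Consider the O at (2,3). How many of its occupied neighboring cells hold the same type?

6

Occupied neighbors of (2,3): (1,2)=O, (1,3)=O, (2,2)=O, (2,4)=O, (3,2)=O, (3,3)=O, (3,4)=X.
Same type (O): 6 of 7.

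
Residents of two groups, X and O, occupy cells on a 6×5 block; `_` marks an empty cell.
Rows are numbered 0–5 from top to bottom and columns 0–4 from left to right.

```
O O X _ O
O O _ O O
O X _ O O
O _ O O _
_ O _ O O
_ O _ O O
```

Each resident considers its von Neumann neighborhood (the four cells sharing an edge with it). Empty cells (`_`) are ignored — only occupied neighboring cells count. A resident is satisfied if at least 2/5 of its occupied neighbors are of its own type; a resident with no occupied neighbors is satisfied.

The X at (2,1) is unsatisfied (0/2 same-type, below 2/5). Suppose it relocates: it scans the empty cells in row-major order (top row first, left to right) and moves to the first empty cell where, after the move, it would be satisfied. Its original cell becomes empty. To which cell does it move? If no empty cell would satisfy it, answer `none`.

none

Vacating (2,1). Empty cells in order:
  (0,3): 1/3 same-type → still unsatisfied.
  (1,2): 1/3 same-type → still unsatisfied.
  (2,2): 0/2 same-type → still unsatisfied.
  (3,1): 0/3 same-type → still unsatisfied.
  (3,4): 0/3 same-type → still unsatisfied.
  (4,0): 0/2 same-type → still unsatisfied.
  (4,2): 0/3 same-type → still unsatisfied.
  (5,0): 0/1 same-type → still unsatisfied.
  (5,2): 0/2 same-type → still unsatisfied.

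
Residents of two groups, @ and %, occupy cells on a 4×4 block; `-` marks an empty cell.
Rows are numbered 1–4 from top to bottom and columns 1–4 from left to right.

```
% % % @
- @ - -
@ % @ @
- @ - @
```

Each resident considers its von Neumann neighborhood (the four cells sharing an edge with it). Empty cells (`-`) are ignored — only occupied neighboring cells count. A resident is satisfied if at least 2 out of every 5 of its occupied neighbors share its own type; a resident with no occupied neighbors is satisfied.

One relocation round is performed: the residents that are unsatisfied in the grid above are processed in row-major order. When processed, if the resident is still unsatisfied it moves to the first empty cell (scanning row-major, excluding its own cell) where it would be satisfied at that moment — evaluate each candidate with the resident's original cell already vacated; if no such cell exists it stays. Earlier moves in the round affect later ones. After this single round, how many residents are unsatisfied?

Initially unsatisfied (in order): (1,4), (2,2), (3,1), (3,2), (4,2).
  (1,4) → (2,1).
  (2,2) → (2,3).
  (3,1): now satisfied by earlier moves; stays.
  (3,2) → (1,4).
  (4,2): now satisfied by earlier moves; stays.
Resulting grid:
% % % %
@ - @ -
@ - @ @
- @ - @
All satisfied now.

0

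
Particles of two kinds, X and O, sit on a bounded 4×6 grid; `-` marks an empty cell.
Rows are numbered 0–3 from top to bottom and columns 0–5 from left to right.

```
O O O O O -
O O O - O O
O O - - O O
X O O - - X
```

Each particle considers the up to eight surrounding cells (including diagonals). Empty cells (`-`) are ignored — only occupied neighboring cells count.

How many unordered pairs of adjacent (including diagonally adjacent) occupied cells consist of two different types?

5

Scan each occupied cell's neighbors to the right and below (and the two forward diagonals) so each pair is counted once.
Row 0: O(0,0)–O(0,1)= O(0,0)–O(1,0)= O(0,0)–O(1,1)= O(0,1)–O(0,2)= O(0,1)–O(1,1)= O(0,1)–O(1,2)= O(0,1)–O(1,0)= O(0,2)–O(0,3)= O(0,2)–O(1,2)= O(0,2)–O(1,1)= O(0,3)–O(0,4)= O(0,3)–O(1,4)= O(0,3)–O(1,2)= O(0,4)–O(1,4)= O(0,4)–O(1,5)=  → 0/15 unlike.
Row 1: O(1,0)–O(1,1)= O(1,0)–O(2,0)= O(1,0)–O(2,1)= O(1,1)–O(1,2)= O(1,1)–O(2,1)= O(1,1)–O(2,0)= O(1,2)–O(2,1)= O(1,4)–O(1,5)= O(1,4)–O(2,4)= O(1,4)–O(2,5)= O(1,5)–O(2,5)= O(1,5)–O(2,4)=  → 0/12 unlike.
Row 2: O(2,0)–O(2,1)= O(2,0)–X(3,0)≠ O(2,0)–O(3,1)= O(2,1)–O(3,1)= O(2,1)–O(3,2)= O(2,1)–X(3,0)≠ O(2,4)–O(2,5)= O(2,4)–X(3,5)≠ O(2,5)–X(3,5)≠  → 4/9 unlike.
Row 3: X(3,0)–O(3,1)≠ O(3,1)–O(3,2)=  → 1/2 unlike.
Total adjacent occupied pairs: 38; unlike-type pairs: 5.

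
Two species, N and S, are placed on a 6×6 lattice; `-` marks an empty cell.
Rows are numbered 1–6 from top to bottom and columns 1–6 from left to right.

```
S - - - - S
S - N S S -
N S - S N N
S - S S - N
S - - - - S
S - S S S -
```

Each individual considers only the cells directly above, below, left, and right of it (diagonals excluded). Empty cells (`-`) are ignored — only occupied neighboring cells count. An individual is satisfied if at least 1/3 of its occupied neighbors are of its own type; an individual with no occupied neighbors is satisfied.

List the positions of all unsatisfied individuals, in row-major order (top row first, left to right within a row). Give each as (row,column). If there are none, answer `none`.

(2,3), (3,1), (3,2), (5,6)

(1,1)S 1/1 ✓
(1,6)S 0/0 ✓
(2,1)S 1/2 ✓
(2,3)N 0/1 ✗
(2,4)S 2/3 ✓
(2,5)S 1/2 ✓
(3,1)N 0/3 ✗
(3,2)S 0/1 ✗
(3,4)S 2/3 ✓
(3,5)N 1/3 ✓
(3,6)N 2/2 ✓
(4,1)S 1/2 ✓
(4,3)S 1/1 ✓
(4,4)S 2/2 ✓
(4,6)N 1/2 ✓
(5,1)S 2/2 ✓
(5,6)S 0/1 ✗
(6,1)S 1/1 ✓
(6,3)S 1/1 ✓
(6,4)S 2/2 ✓
(6,5)S 1/1 ✓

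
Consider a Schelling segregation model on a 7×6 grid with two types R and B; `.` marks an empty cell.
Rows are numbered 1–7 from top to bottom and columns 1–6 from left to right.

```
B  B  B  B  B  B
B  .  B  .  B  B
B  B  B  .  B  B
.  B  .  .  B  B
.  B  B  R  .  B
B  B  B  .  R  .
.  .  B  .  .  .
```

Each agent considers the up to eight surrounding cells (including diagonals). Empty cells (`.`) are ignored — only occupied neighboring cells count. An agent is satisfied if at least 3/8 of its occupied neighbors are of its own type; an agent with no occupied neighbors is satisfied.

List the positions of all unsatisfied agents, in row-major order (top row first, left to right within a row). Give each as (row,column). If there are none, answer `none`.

(1,1)B 2/2 satisfied
(1,2)B 4/4 satisfied
(1,3)B 3/3 satisfied
(1,4)B 4/4 satisfied
(1,5)B 4/4 satisfied
(1,6)B 3/3 satisfied
(2,1)B 4/4 satisfied
(2,3)B 5/5 satisfied
(2,5)B 6/6 satisfied
(2,6)B 5/5 satisfied
(3,1)B 3/3 satisfied
(3,2)B 5/5 satisfied
(3,3)B 3/3 satisfied
(3,5)B 5/5 satisfied
(3,6)B 5/5 satisfied
(4,2)B 5/5 satisfied
(4,5)B 4/5 satisfied
(4,6)B 4/4 satisfied
(5,2)B 5/5 satisfied
(5,3)B 4/5 satisfied
(5,4)R 1/4 not
(5,6)B 2/3 satisfied
(6,1)B 2/2 satisfied
(6,2)B 5/5 satisfied
(6,3)B 4/5 satisfied
(6,5)R 1/2 satisfied
(7,3)B 2/2 satisfied

(5,4)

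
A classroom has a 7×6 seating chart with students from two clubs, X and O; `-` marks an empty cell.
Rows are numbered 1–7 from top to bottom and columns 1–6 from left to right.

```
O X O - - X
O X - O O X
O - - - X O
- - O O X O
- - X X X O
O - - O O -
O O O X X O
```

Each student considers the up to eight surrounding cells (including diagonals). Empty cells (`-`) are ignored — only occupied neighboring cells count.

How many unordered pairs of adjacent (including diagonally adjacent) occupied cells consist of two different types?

37

Scan each occupied cell's neighbors to the right and below (and the two forward diagonals) so each pair is counted once.
From row 1: 6 unlike of 10 pairs (running 6/10).
From row 2: 6 unlike of 10 pairs (running 12/20).
From row 3: 4 unlike of 6 pairs (running 16/26).
From row 4: 9 unlike of 13 pairs (running 25/39).
From row 5: 6 unlike of 9 pairs (running 31/48).
From row 6: 4 unlike of 9 pairs (running 35/57).
From row 7: 2 unlike of 5 pairs (running 37/62).
Total adjacent occupied pairs: 62; unlike-type pairs: 37.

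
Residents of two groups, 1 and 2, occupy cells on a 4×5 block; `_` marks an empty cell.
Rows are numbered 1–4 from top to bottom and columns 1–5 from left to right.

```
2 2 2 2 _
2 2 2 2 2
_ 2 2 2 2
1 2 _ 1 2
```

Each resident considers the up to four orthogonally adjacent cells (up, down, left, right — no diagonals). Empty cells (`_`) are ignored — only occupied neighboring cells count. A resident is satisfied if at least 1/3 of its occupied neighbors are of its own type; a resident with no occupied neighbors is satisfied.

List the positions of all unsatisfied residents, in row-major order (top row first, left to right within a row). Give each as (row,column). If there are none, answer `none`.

(4,1), (4,4)

(1,1)2 2/2 satisfied
(1,2)2 3/3 satisfied
(1,3)2 3/3 satisfied
(1,4)2 2/2 satisfied
(2,1)2 2/2 satisfied
(2,2)2 4/4 satisfied
(2,3)2 4/4 satisfied
(2,4)2 4/4 satisfied
(2,5)2 2/2 satisfied
(3,2)2 3/3 satisfied
(3,3)2 3/3 satisfied
(3,4)2 3/4 satisfied
(3,5)2 3/3 satisfied
(4,1)1 0/1 not
(4,2)2 1/2 satisfied
(4,4)1 0/2 not
(4,5)2 1/2 satisfied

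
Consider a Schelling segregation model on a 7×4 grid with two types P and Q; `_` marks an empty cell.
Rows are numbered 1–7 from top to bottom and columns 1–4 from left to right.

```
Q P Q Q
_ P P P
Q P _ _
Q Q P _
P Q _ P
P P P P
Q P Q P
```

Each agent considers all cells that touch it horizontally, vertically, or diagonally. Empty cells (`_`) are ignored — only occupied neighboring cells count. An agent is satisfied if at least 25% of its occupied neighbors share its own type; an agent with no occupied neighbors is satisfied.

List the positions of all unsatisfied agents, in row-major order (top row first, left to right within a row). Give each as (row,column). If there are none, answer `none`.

(1,1)Q 0/2 unhappy
(1,2)P 2/4 ok
(1,3)Q 1/5 unhappy
(1,4)Q 1/3 ok
(2,2)P 3/6 ok
(2,3)P 4/6 ok
(2,4)P 1/3 ok
(3,1)Q 2/4 ok
(3,2)P 3/6 ok
(4,1)Q 3/5 ok
(4,2)Q 3/6 ok
(4,3)P 2/4 ok
(5,1)P 2/5 ok
(5,2)Q 2/7 ok
(5,4)P 3/3 ok
(6,1)P 3/5 ok
(6,2)P 4/7 ok
(6,3)P 5/7 ok
(6,4)P 3/4 ok
(7,1)Q 0/3 unhappy
(7,2)P 3/5 ok
(7,3)Q 0/5 unhappy
(7,4)P 2/3 ok

(1,1), (1,3), (7,1), (7,3)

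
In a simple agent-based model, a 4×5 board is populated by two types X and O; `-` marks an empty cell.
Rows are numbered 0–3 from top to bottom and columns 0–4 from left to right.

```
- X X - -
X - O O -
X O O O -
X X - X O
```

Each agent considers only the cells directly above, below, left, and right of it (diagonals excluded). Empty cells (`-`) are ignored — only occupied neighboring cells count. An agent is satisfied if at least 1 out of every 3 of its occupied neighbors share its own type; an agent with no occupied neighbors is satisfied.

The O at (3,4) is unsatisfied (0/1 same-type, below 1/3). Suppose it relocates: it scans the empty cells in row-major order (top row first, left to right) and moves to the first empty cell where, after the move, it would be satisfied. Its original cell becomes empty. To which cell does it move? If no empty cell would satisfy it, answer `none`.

Vacating (3,4). Empty cells in order:
  (0,0): 0/2 same-type → still unsatisfied.
  (0,3): 1/2 same-type → satisfied — stop here.

(0,3)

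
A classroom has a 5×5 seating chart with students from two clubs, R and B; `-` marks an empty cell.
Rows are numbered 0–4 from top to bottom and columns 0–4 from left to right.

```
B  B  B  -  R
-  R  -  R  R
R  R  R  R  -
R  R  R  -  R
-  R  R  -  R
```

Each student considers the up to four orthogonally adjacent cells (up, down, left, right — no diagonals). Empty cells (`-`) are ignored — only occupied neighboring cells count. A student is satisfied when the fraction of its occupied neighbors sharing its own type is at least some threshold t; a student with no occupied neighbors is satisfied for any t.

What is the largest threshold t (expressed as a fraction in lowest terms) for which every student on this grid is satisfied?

Row 0: (0,0)B 1/1 · (0,1)B 2/3 · (0,2)B 1/1 · (0,4)R 1/1
Row 1: (1,1)R 1/2 · (1,3)R 2/2 · (1,4)R 2/2
Row 2: (2,0)R 2/2 · (2,1)R 4/4 · (2,2)R 3/3 · (2,3)R 2/2
Row 3: (3,0)R 2/2 · (3,1)R 4/4 · (3,2)R 3/3 · (3,4)R 1/1
Row 4: (4,1)R 2/2 · (4,2)R 2/2 · (4,4)R 1/1
The smallest same-type fraction is 1/2 at (1,1), which reduces to 1/2. Any threshold above that leaves this student unsatisfied.

1/2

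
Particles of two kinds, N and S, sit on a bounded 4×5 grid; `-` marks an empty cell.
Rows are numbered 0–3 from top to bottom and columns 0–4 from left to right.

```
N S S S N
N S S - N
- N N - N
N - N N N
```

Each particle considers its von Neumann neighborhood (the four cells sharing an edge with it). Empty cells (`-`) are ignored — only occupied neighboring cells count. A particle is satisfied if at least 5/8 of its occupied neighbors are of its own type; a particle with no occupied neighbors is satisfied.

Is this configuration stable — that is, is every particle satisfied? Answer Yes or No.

No

(0,0)N 1/2 ✗
(0,1)S 2/3 ✓
(0,2)S 3/3 ✓
(0,3)S 1/2 ✗
(0,4)N 1/2 ✗
(1,0)N 1/2 ✗
(1,1)S 2/4 ✗
(1,2)S 2/3 ✓
(1,4)N 2/2 ✓
(2,1)N 1/2 ✗
(2,2)N 2/3 ✓
(2,4)N 2/2 ✓
(3,0)N 0/0 ✓
(3,2)N 2/2 ✓
(3,3)N 2/2 ✓
(3,4)N 2/2 ✓
For instance (0,0) has only 1/2 same-type neighbors, below 5/8.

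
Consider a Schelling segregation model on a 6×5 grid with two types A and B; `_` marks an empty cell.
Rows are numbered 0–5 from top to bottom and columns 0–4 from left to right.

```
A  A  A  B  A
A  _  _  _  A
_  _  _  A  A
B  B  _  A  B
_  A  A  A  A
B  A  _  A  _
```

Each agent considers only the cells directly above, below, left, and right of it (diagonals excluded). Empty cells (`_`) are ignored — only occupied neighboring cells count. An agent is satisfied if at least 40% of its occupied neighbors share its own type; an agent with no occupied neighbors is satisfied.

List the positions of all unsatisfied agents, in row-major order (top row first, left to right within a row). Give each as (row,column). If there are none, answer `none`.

(0,3), (3,4), (5,0)

Row 0: (0,0)A 2/2 ok · (0,1)A 2/2 ok · (0,2)A 1/2 ok · (0,3)B 0/2 unhappy · (0,4)A 1/2 ok
Row 1: (1,0)A 1/1 ok · (1,4)A 2/2 ok
Row 2: (2,3)A 2/2 ok · (2,4)A 2/3 ok
Row 3: (3,0)B 1/1 ok · (3,1)B 1/2 ok · (3,3)A 2/3 ok · (3,4)B 0/3 unhappy
Row 4: (4,1)A 2/3 ok · (4,2)A 2/2 ok · (4,3)A 4/4 ok · (4,4)A 1/2 ok
Row 5: (5,0)B 0/1 unhappy · (5,1)A 1/2 ok · (5,3)A 1/1 ok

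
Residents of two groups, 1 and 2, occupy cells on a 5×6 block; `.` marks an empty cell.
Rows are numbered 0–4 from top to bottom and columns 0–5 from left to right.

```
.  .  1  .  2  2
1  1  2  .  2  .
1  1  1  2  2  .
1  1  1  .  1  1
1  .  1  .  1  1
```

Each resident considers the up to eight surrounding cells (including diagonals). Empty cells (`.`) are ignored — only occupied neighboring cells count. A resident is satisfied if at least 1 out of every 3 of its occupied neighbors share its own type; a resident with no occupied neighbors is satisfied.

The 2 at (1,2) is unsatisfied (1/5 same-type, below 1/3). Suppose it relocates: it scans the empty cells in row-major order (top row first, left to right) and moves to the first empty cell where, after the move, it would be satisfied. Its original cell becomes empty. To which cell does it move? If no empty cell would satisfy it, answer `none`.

Vacating (1,2). Empty cells in order:
  (0,0): 0/2 same-type → still unsatisfied.
  (0,1): 0/3 same-type → still unsatisfied.
  (0,3): 2/3 same-type → satisfied — stop here.

(0,3)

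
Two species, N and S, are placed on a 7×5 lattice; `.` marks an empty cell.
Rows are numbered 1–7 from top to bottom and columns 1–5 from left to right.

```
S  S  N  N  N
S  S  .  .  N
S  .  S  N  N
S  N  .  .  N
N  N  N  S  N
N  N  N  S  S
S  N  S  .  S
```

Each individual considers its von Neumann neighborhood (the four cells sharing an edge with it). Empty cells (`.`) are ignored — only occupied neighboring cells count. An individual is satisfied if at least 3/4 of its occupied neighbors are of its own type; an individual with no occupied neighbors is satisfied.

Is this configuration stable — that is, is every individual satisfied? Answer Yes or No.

No

(1,1)S 2/2 ok
(1,2)S 2/3 unhappy
(1,3)N 1/2 unhappy
(1,4)N 2/2 ok
(1,5)N 2/2 ok
(2,1)S 3/3 ok
(2,2)S 2/2 ok
(2,5)N 2/2 ok
(3,1)S 2/2 ok
(3,3)S 0/1 unhappy
(3,4)N 1/2 unhappy
(3,5)N 3/3 ok
(4,1)S 1/3 unhappy
(4,2)N 1/2 unhappy
(4,5)N 2/2 ok
(5,1)N 2/3 unhappy
(5,2)N 4/4 ok
(5,3)N 2/3 unhappy
(5,4)S 1/3 unhappy
(5,5)N 1/3 unhappy
(6,1)N 2/3 unhappy
(6,2)N 4/4 ok
(6,3)N 2/4 unhappy
(6,4)S 2/3 unhappy
(6,5)S 2/3 unhappy
(7,1)S 0/2 unhappy
(7,2)N 1/3 unhappy
(7,3)S 0/2 unhappy
(7,5)S 1/1 ok
For instance (1,2) has only 2/3 same-type neighbors, below 3/4.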